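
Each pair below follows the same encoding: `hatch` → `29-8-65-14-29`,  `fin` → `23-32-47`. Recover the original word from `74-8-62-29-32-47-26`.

h(#8)→29 and a(#1)→8: differences scale by 3, so n = 3·pos + 5. The formula is n = 3×(alphabet index, a=1) + 5.
Reversing it on 74-8-62-29-32-47-26: 74→(74−5)÷3=23=w, 8→(8−5)÷3=1=a, 62→(62−5)÷3=19=s, 29→(29−5)÷3=8=h, 32→(32−5)÷3=9=i, 47→(47−5)÷3=14=n, 26→(26−5)÷3=7=g.

washing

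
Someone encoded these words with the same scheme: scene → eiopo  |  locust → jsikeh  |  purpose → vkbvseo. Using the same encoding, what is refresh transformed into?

Each letter's alphabet position (a=0..z=25) is mapped through 3·x+2 mod 26 — an affine cipher.
On refresh: r(17)→3·17+2≡1=b; e(4)→3·4+2≡14=o; f(5)→3·5+2≡17=r; r(17)→3·17+2≡1=b; e(4)→3·4+2≡14=o; s(18)→3·18+2≡4=e; h(7)→3·7+2≡23=x (all mod 26).

borboex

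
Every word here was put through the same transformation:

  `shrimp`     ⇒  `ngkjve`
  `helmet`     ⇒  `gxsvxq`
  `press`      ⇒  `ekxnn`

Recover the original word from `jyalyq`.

Each letter's alphabet position (a=0..z=25) is mapped through 3·x+11 mod 26 — an affine cipher.
Decoding jyalyq: j(9)→9·(9−11)≡8=i; y(24)→9·(24−11)≡13=n; a(0)→9·(0−11)≡5=f; l(11)→9·(11−11)≡0=a; y(24)→9·(24−11)≡13=n; q(16)→9·(16−11)≡19=t (all mod 26).

infant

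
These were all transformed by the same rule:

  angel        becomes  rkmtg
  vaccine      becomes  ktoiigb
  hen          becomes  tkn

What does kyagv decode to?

pause

The output letters match the input read backwards, each shifted +6: angel reversed is legna. The word is reversed, then every letter is shifted forward by 6.
Undoing it on kyagv: shift back: k−6=e, y−6=s, a−6=u, g−6=a, v−6=p → esuap; then reverse → pause.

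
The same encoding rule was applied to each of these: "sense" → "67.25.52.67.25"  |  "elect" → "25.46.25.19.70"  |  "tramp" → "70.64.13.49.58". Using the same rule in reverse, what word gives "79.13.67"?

s(#19)→67 and e(#5)→25: differences scale by 3, so n = 3·pos + 10. The formula is n = 3×(alphabet index, a=1) + 10.
Undoing it on 79.13.67: 79→(79−10)÷3=23=w, 13→(13−10)÷3=1=a, 67→(67−10)÷3=19=s.

was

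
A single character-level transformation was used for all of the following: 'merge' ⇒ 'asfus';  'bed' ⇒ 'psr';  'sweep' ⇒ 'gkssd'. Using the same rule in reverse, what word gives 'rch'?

dot

Compare letters: m→a is +14, e→s is +14, r→f is +14 — a constant shift. This is a Caesar cipher with shift 14.
Reversing it on rch: r−14=d, c−14=o, h−14=t.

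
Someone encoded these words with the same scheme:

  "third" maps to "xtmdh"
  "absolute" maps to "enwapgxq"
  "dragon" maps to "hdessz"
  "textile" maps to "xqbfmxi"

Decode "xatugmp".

Shifts by position in third: pos 0: t→x (+4), pos 1: h→t (+12), pos 2: i→m (+4), pos 3: r→d (+12) — repeating every 2. It's a Vigenère-style cipher with numeric key [4,12]: position i shifts by key[i mod 2].
Undoing it on xatugmp: x−4=t, a−12=o, t−4=p, u−12=i, g−4=c, m−12=a, p−4=l.

topical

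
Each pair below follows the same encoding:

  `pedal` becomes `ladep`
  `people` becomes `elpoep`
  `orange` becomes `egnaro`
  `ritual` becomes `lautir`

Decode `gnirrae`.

The output letters match the input read backwards: pedal reversed is ladep. The word is simply reversed.
Reversing it on gnirrae: then reverse → earring.

earring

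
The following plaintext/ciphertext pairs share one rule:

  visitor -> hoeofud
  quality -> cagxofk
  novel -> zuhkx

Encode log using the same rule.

The shift depends on letter class: consonant v→h is +12, but vowel i→o is +6. Vowels shift forward by 6 and consonants shift forward by 12.
Applying it to log: l(cons)+12=x, o(vowel)+6=u, g(cons)+12=s.

xus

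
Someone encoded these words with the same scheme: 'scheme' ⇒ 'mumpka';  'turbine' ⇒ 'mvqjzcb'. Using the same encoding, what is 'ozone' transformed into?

mvwhw

Two steps: reverse the string, then apply a Caesar shift of +8.
Applying it to ozone: reverse → enozo; then shift: e+8=m, n+8=v, o+8=w, z+8=h, o+8=w.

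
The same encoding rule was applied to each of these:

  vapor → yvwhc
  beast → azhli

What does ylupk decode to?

Read the word backwards and shift each letter +7.
Undoing it on ylupk: shift back: y−7=r, l−7=e, u−7=n, p−7=i, k−7=d → renid; then reverse → diner.

diner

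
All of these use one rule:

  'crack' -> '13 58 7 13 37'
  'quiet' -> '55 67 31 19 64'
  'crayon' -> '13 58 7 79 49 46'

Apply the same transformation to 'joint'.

The formula is n = 3×(alphabet index, a=1) + 4.
On joint: j=10→34, o=15→49, i=9→31, n=14→46, t=20→64.

34 49 31 46 64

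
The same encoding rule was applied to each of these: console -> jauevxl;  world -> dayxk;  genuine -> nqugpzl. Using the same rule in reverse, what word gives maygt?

Shifts by position in console: pos 0: c→j (+7), pos 1: o→a (+12), pos 2: n→u (+7), pos 3: s→e (+12) — repeating every 2. It's a Vigenère-style cipher with numeric key [7,12]: position i shifts by key[i mod 2].
Reversing it on maygt: m−7=f, a−12=o, y−7=r, g−12=u, t−7=m.

forum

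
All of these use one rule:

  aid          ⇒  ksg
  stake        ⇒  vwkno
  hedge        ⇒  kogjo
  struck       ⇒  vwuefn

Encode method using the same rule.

powkyg

Vowels shift forward by 10 and consonants shift forward by 3.
Applying it to method: m(cons)+3=p, e(vowel)+10=o, t(cons)+3=w, h(cons)+3=k, o(vowel)+10=y, d(cons)+3=g.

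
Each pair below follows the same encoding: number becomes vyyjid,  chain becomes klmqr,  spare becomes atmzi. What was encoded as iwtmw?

Shifts by position in number: pos 0: n→v (+8), pos 1: u→y (+4), pos 2: m→y (+12), pos 3: b→j (+8), pos 4: e→i (+4), pos 5: r→d (+12) — repeating every 3. The shifts repeat in a cycle of length 3: positions 0,1,… shift by +8, +4, +12, then the pattern repeats.
Reversing it on iwtmw: i−8=a, w−4=s, t−12=h, m−8=e, w−4=s.

ashes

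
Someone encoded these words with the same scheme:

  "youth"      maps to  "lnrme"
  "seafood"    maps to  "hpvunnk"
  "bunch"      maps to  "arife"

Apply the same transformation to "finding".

Treating letters as 0–25, the rule is x ↦ 5x + 21 (mod 26).
Applying it to finding: f(5)→5·5+21≡20=u; i(8)→5·8+21≡9=j; n(13)→5·13+21≡8=i; d(3)→5·3+21≡10=k; i(8)→5·8+21≡9=j; n(13)→5·13+21≡8=i; g(6)→5·6+21≡25=z (all mod 26).

ujikjiz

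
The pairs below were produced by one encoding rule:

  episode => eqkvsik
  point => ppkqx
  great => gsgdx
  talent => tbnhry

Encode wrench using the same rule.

wsgqgm

In episode: e→e is +0, p→q is +1, i→k is +2, s→v is +3 — the shift increases by 1 each position. Letter i (0-indexed) is shifted by i+0, so successive shifts are 0, 1, 2, ….
On wrench: w+0=w, r+1=s, e+2=g, n+3=q, c+4=g, h+5=m.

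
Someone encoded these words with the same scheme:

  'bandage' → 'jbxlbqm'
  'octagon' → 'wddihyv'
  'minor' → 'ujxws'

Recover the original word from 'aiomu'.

sheet

Shifts by position in bandage: pos 0: b→j (+8), pos 1: a→b (+1), pos 2: n→x (+10), pos 3: d→l (+8), pos 4: a→b (+1), pos 5: g→q (+10) — repeating every 3. It's a Vigenère-style cipher with numeric key [8,1,10]: position i shifts by key[i mod 3].
Undoing it on aiomu: a−8=s, i−1=h, o−10=e, m−8=e, u−1=t.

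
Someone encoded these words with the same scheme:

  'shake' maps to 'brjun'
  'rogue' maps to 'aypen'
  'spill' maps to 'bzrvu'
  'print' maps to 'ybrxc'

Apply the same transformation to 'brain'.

kbjsw

A repeating key of period 2 is used — shifts +9, +10 over and over.
Applying it to brain: b+9=k, r+10=b, a+9=j, i+10=s, n+9=w.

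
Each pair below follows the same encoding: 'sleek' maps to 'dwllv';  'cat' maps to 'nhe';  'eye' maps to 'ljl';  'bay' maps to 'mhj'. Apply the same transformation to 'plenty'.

awlyej

The shift depends on letter class: consonant s→d is +11, but vowel e→l is +7. Two shifts are in play — +7 for a/e/i/o/u, +11 for every other letter.
Applying it to plenty: p(cons)+11=a, l(cons)+11=w, e(vowel)+7=l, n(cons)+11=y, t(cons)+11=e, y(cons)+11=j.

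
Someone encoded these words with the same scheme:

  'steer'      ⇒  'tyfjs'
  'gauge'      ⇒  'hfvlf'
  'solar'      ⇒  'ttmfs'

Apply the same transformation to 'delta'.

Shifts by position in steer: pos 0: s→t (+1), pos 1: t→y (+5), pos 2: e→f (+1), pos 3: e→j (+5) — repeating every 2. The shifts repeat in a cycle of length 2: positions 0,1,… shift by +1, +5, then the pattern repeats.
Applying it to delta: d+1=e, e+5=j, l+1=m, t+5=y, a+1=b.

ejmyb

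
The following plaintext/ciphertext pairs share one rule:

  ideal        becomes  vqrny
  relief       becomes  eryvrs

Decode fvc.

sip

This is a Caesar cipher with shift 13.
Decoding fvc: f−13=s, v−13=i, c−13=p.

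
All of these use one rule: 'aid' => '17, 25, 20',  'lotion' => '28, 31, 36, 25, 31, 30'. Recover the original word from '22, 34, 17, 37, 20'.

a is letter #1 and maps to 17: an offset of 16. Each letter is replaced by its alphabet position (a=1..z=26) + 16.
Undoing it on 22, 34, 17, 37, 20: 22→(22−16)÷1=6=f, 34→(34−16)÷1=18=r, 17→(17−16)÷1=1=a, 37→(37−16)÷1=21=u, 20→(20−16)÷1=4=d.

fraud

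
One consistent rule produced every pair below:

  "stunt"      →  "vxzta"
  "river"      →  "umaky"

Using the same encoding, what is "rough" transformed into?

In stunt: s→v is +3, t→x is +4, u→z is +5, n→t is +6 — the shift increases by 1 each position. Each letter shifts forward by (position + 3), i.e. 3, 4, 5, … — the shift grows by one for each successive letter.
For rough: r+3=u, o+4=s, u+5=z, g+6=m, h+7=o.

uszmo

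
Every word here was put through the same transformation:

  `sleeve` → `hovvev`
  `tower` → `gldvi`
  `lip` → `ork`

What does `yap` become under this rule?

Each pair mirrors across the alphabet (s↔h, l↔o, e↔v): positions sum to 25. This is the alphabet-reversal cipher (Atbash): a becomes z, b becomes y, etc.
Applying it to yap: y↔b, a↔z, p↔k.

bzk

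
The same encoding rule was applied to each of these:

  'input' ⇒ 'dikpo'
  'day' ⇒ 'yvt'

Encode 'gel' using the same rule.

bzg

This is a Caesar cipher with shift 21.
On gel: g+21=b, e+21=z, l+21=g.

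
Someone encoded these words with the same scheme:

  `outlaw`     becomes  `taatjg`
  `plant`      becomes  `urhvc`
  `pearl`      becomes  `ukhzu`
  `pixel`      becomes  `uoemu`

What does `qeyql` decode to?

In outlaw: o→t is +5, u→a is +6, t→a is +7, l→t is +8 — the shift increases by 1 each position. Letter i (0-indexed) is shifted by i+5, so successive shifts are 5, 6, 7, ….
Reversing it on qeyql: q−5=l, e−6=y, y−7=r, q−8=i, l−9=c.

lyric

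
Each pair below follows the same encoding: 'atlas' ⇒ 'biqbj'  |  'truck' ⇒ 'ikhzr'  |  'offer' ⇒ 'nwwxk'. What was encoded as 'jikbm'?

a(0)→b(1) and t(19)→i(8) fit y≡25x+1 (mod 26); the inverse of 25 mod 26 is 25. Treating letters as 0–25, the rule is x ↦ 25x + 1 (mod 26).
Reversing it on jikbm: j(9)→25·(9−1)≡18=s; i(8)→25·(8−1)≡19=t; k(10)→25·(10−1)≡17=r; b(1)→25·(1−1)≡0=a; m(12)→25·(12−1)≡15=p (all mod 26).

strap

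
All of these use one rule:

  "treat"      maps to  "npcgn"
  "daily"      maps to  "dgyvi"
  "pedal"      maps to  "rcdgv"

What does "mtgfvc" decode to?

t(19)→n(13) and r(17)→p(15) fit y≡25x+6 (mod 26); the inverse of 25 mod 26 is 25. Each letter's alphabet position (a=0..z=25) is mapped through 25·x+6 mod 26 — an affine cipher.
Undoing it on mtgfvc: m(12)→25·(12−6)≡20=u; t(19)→25·(19−6)≡13=n; g(6)→25·(6−6)≡0=a; f(5)→25·(5−6)≡1=b; v(21)→25·(21−6)≡11=l; c(2)→25·(2−6)≡4=e (all mod 26).

unable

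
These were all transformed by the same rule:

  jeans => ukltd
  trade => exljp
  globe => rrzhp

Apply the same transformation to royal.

Shifts by position in jeans: pos 0: j→u (+11), pos 1: e→k (+6), pos 2: a→l (+11), pos 3: n→t (+6) — repeating every 2. A repeating key of period 2 is used — shifts +11, +6 over and over.
Applying it to royal: r+11=c, o+6=u, y+11=j, a+6=g, l+11=w.

cujgw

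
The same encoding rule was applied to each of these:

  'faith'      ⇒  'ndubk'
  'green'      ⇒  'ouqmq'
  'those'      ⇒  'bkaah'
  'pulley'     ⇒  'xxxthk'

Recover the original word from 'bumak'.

The shifts repeat in a cycle of length 3: positions 0,1,… shift by +8, +3, +12, then the pattern repeats.
Reversing it on bumak: b−8=t, u−3=r, m−12=a, a−8=s, k−3=h.

trash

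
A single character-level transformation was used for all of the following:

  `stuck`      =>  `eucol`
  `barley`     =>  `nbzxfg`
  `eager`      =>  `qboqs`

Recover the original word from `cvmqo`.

Shifts by position in stuck: pos 0: s→e (+12), pos 1: t→u (+1), pos 2: u→c (+8), pos 3: c→o (+12), pos 4: k→l (+1) — repeating every 3. The shifts repeat in a cycle of length 3: positions 0,1,… shift by +12, +1, +8, then the pattern repeats.
Undoing it on cvmqo: c−12=q, v−1=u, m−8=e, q−12=e, o−1=n.

queen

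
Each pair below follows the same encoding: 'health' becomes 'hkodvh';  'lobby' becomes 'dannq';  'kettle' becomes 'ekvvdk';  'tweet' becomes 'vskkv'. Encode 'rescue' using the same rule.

This is an affine cipher: with a=0,…,z=25, each position x becomes (25x+14) mod 26.
Applying it to rescue: r(17)→25·17+14≡23=x; e(4)→25·4+14≡10=k; s(18)→25·18+14≡22=w; c(2)→25·2+14≡12=m; u(20)→25·20+14≡20=u; e(4)→25·4+14≡10=k (all mod 26).

xkwmuk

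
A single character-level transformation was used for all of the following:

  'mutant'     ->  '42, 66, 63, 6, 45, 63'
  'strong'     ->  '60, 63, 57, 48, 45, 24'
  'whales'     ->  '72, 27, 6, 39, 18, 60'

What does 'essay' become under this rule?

18, 60, 60, 6, 78

m(#13)→42 and u(#21)→66: differences scale by 3, so n = 3·pos + 3. With a=1..z=26, the number is 3·pos + 3.
For essay: e=5→18, s=19→60, s=19→60, a=1→6, y=25→78.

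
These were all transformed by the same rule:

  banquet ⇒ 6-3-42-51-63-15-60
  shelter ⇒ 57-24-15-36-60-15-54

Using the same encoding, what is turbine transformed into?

60-63-54-6-27-42-15

b(#2)→6 and a(#1)→3: differences scale by 3, so n = 3·pos + 0. Each letter becomes 3×(its alphabet position, a=1..z=26).
On turbine: t=20→60, u=21→63, r=18→54, b=2→6, i=9→27, n=14→42, e=5→15.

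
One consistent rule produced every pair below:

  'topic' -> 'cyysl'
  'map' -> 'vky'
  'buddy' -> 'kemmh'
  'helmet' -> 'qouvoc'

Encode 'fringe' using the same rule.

oaswpo

The shift depends on letter class: consonant t→c is +9, but vowel o→y is +10. Vowels shift forward by 10 and consonants shift forward by 9.
For fringe: f(cons)+9=o, r(cons)+9=a, i(vowel)+10=s, n(cons)+9=w, g(cons)+9=p, e(vowel)+10=o.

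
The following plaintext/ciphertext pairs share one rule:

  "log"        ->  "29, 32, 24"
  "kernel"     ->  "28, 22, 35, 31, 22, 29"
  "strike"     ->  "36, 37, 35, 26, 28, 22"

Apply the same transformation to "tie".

l is letter #12 and maps to 29: an offset of 17. Each letter is replaced by its alphabet position (a=1..z=26) + 17.
Applying it to tie: t=20→37, i=9→26, e=5→22.

37, 26, 22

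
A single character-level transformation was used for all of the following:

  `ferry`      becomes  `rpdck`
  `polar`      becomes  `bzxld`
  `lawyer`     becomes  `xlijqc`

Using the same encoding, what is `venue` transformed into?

It's a Vigenère-style cipher with numeric key [12,11]: position i shifts by key[i mod 2].
Applying it to venue: v+12=h, e+11=p, n+12=z, u+11=f, e+12=q.

hpzfq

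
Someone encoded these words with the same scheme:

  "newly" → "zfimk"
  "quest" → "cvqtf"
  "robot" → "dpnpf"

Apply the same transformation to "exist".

qyutf

Shifts by position in newly: pos 0: n→z (+12), pos 1: e→f (+1), pos 2: w→i (+12), pos 3: l→m (+1) — repeating every 2. The shifts repeat in a cycle of length 2: positions 0,1,… shift by +12, +1, then the pattern repeats.
On exist: e+12=q, x+1=y, i+12=u, s+1=t, t+12=f.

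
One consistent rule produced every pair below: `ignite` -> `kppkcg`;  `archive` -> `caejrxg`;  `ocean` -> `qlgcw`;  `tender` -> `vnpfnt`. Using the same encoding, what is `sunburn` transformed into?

Shifts by position in ignite: pos 0: i→k (+2), pos 1: g→p (+9), pos 2: n→p (+2), pos 3: i→k (+2), pos 4: t→c (+9), pos 5: e→g (+2) — repeating every 3. The shifts repeat in a cycle of length 3: positions 0,1,… shift by +2, +9, +2, then the pattern repeats.
On sunburn: s+2=u, u+9=d, n+2=p, b+2=d, u+9=d, r+2=t, n+2=p.

udpddtp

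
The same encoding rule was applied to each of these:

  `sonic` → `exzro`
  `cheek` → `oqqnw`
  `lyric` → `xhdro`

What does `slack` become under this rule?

eumlw

Shifts by position in sonic: pos 0: s→e (+12), pos 1: o→x (+9), pos 2: n→z (+12), pos 3: i→r (+9) — repeating every 2. It's a Vigenère-style cipher with numeric key [12,9]: position i shifts by key[i mod 2].
For slack: s+12=e, l+9=u, a+12=m, c+9=l, k+12=w.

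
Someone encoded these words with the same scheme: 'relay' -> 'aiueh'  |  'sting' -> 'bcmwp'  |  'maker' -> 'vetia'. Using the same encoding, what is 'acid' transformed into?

The shift depends on letter class: consonant r→a is +9, but vowel e→i is +4. Two shifts are in play — +4 for a/e/i/o/u, +9 for every other letter.
For acid: a(vowel)+4=e, c(cons)+9=l, i(vowel)+4=m, d(cons)+9=m.

elmm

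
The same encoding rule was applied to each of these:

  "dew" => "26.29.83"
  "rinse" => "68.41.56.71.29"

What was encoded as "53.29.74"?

met

Each letter becomes 3×(its alphabet position, a=1..z=26) + 14.
Reversing it on 53.29.74: 53→(53−14)÷3=13=m, 29→(29−14)÷3=5=e, 74→(74−14)÷3=20=t.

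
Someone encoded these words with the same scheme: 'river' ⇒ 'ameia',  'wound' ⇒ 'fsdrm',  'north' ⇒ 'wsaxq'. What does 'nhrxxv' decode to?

Shifts by position in river: pos 0: r→a (+9), pos 1: i→m (+4), pos 2: v→e (+9), pos 3: e→i (+4) — repeating every 2. The shifts repeat in a cycle of length 2: positions 0,1,… shift by +9, +4, then the pattern repeats.
Decoding nhrxxv: n−9=e, h−4=d, r−9=i, x−4=t, x−9=o, v−4=r.

editor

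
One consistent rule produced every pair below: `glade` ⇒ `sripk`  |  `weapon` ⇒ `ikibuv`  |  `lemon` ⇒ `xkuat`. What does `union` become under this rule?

Shifts by position in glade: pos 0: g→s (+12), pos 1: l→r (+6), pos 2: a→i (+8), pos 3: d→p (+12), pos 4: e→k (+6) — repeating every 3. The shifts repeat in a cycle of length 3: positions 0,1,… shift by +12, +6, +8, then the pattern repeats.
For union: u+12=g, n+6=t, i+8=q, o+12=a, n+6=t.

gtqat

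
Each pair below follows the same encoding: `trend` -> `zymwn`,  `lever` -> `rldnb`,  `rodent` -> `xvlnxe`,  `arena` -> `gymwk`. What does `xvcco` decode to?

route

In trend: t→z is +6, r→y is +7, e→m is +8, n→w is +9 — the shift increases by 1 each position. Each letter shifts forward by (position + 6), i.e. 6, 7, 8, … — the shift grows by one for each successive letter.
Decoding xvcco: x−6=r, v−7=o, c−8=u, c−9=t, o−10=e.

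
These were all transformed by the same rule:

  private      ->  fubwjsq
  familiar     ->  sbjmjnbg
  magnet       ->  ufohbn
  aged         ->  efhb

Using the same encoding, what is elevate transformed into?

The output letters match the input read backwards, each shifted +1: private reversed is etavirp. The word is reversed, then every letter is shifted forward by 1.
On elevate: reverse → etavele; then shift: e+1=f, t+1=u, a+1=b, v+1=w, e+1=f, l+1=m, e+1=f.

fubwfmf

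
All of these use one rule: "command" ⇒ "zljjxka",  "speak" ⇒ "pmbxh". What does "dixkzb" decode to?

glance

Each letter is shifted forward by 23 in the alphabet (a Caesar shift of +23).
Decoding dixkzb: d−23=g, i−23=l, x−23=a, k−23=n, z−23=c, b−23=e.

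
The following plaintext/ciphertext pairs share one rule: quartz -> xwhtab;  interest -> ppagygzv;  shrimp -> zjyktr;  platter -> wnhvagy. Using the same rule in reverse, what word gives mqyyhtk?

Shifts by position in quartz: pos 0: q→x (+7), pos 1: u→w (+2), pos 2: a→h (+7), pos 3: r→t (+2) — repeating every 2. A repeating key of period 2 is used — shifts +7, +2 over and over.
Decoding mqyyhtk: m−7=f, q−2=o, y−7=r, y−2=w, h−7=a, t−2=r, k−7=d.

forward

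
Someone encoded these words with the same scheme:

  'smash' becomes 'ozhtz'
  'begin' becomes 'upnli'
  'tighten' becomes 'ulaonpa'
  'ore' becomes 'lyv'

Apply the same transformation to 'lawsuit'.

apbzdhs

The output letters match the input read backwards, each shifted +7: smash reversed is hsams. Two steps: reverse the string, then apply a Caesar shift of +7.
On lawsuit: reverse → tiuswal; then shift: t+7=a, i+7=p, u+7=b, s+7=z, w+7=d, a+7=h, l+7=s.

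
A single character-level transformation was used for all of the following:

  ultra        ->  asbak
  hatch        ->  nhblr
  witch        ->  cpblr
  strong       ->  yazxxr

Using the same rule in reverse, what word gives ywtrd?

split

In ultra: u→a is +6, l→s is +7, t→b is +8, r→a is +9 — the shift increases by 1 each position. The shift increases by 1 at each position, starting from +6: 6, 7, 8, ….
Decoding ywtrd: y−6=s, w−7=p, t−8=l, r−9=i, d−10=t.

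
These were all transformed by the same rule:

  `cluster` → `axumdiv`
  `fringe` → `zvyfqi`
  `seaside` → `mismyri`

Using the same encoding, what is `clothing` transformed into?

c(2)→a(0) and l(11)→x(23) fit y≡17x+18 (mod 26); the inverse of 17 mod 26 is 23. Each letter's alphabet position (a=0..z=25) is mapped through 17·x+18 mod 26 — an affine cipher.
Applying it to clothing: c(2)→17·2+18≡0=a; l(11)→17·11+18≡23=x; o(14)→17·14+18≡22=w; t(19)→17·19+18≡3=d; h(7)→17·7+18≡7=h; i(8)→17·8+18≡24=y; n(13)→17·13+18≡5=f; g(6)→17·6+18≡16=q (all mod 26).

axwdhyfq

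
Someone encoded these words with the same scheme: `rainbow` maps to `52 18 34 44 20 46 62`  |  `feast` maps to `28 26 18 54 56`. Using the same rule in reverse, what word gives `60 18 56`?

r(#18)→52 and a(#1)→18: differences scale by 2, so n = 2·pos + 16. With a=1..z=26, the number is 2·pos + 16.
Undoing it on 60 18 56: 60→(60−16)÷2=22=v, 18→(18−16)÷2=1=a, 56→(56−16)÷2=20=t.

vat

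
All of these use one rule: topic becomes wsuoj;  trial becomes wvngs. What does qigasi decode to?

nebula

The shift increases by 1 at each position, starting from +3: 3, 4, 5, ….
Undoing it on qigasi: q−3=n, i−4=e, g−5=b, a−6=u, s−7=l, i−8=a.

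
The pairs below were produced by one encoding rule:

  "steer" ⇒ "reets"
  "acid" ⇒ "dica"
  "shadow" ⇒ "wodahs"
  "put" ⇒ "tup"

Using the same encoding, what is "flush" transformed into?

hsulf

It's just the letters in reverse order.
On flush: reverse → hsulf.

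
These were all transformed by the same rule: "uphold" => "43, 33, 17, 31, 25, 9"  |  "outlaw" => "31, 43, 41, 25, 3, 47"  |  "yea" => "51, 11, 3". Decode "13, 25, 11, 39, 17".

u(#21)→43 and p(#16)→33: differences scale by 2, so n = 2·pos + 1. The formula is n = 2×(alphabet index, a=1) + 1.
Reversing it on 13, 25, 11, 39, 17: 13→(13−1)÷2=6=f, 25→(25−1)÷2=12=l, 11→(11−1)÷2=5=e, 39→(39−1)÷2=19=s, 17→(17−1)÷2=8=h.

flesh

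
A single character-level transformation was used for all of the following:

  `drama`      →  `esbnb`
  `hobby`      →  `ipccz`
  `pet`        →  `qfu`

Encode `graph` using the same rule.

hsbqi

Compare letters: d→e is +1, r→s is +1, a→b is +1 — a constant shift. Every letter moves 1 place later in the alphabet, wrapping around z→a.
Applying it to graph: g+1=h, r+1=s, a+1=b, p+1=q, h+1=i.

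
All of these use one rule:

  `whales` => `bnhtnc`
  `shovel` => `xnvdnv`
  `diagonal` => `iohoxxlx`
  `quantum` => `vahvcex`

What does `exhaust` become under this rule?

jdoidce

In whales: w→b is +5, h→n is +6, a→h is +7, l→t is +8 — the shift increases by 1 each position. The shift increases by 1 at each position, starting from +5: 5, 6, 7, ….
On exhaust: e+5=j, x+6=d, h+7=o, a+8=i, u+9=d, s+10=c, t+11=e.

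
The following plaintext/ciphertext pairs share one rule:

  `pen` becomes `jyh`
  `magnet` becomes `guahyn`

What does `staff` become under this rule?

mnuzz

Compare letters: p→j is +20, e→y is +20, n→h is +20 — a constant shift. Each letter is shifted forward by 20 in the alphabet (a Caesar shift of +20).
On staff: s+20=m, t+20=n, a+20=u, f+20=z, f+20=z.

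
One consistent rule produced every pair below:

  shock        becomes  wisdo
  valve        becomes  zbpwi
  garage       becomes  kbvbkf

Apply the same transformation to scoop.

Shifts by position in shock: pos 0: s→w (+4), pos 1: h→i (+1), pos 2: o→s (+4), pos 3: c→d (+1) — repeating every 2. The shifts repeat in a cycle of length 2: positions 0,1,… shift by +4, +1, then the pattern repeats.
Applying it to scoop: s+4=w, c+1=d, o+4=s, o+1=p, p+4=t.

wdspt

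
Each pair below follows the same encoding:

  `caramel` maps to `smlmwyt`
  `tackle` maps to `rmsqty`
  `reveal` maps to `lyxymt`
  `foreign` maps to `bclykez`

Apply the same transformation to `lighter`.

c(2)→s(18) and a(0)→m(12) fit y≡3x+12 (mod 26); the inverse of 3 mod 26 is 9. Treating letters as 0–25, the rule is x ↦ 3x + 12 (mod 26).
On lighter: l(11)→3·11+12≡19=t; i(8)→3·8+12≡10=k; g(6)→3·6+12≡4=e; h(7)→3·7+12≡7=h; t(19)→3·19+12≡17=r; e(4)→3·4+12≡24=y; r(17)→3·17+12≡11=l (all mod 26).

tkehryl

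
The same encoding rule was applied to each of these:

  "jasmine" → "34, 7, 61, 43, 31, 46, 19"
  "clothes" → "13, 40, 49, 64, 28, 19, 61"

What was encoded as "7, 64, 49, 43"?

j(#10)→34 and a(#1)→7: differences scale by 3, so n = 3·pos + 4. The formula is n = 3×(alphabet index, a=1) + 4.
Undoing it on 7, 64, 49, 43: 7→(7−4)÷3=1=a, 64→(64−4)÷3=20=t, 49→(49−4)÷3=15=o, 43→(43−4)÷3=13=m.

atom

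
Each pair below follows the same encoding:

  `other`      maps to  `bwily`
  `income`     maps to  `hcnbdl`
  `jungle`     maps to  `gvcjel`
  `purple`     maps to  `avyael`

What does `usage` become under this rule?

vxpjl

o(14)→b(1) and t(19)→w(22) fit y≡25x+15 (mod 26); the inverse of 25 mod 26 is 25. This is an affine cipher: with a=0,…,z=25, each position x becomes (25x+15) mod 26.
For usage: u(20)→25·20+15≡21=v; s(18)→25·18+15≡23=x; a(0)→25·0+15≡15=p; g(6)→25·6+15≡9=j; e(4)→25·4+15≡11=l (all mod 26).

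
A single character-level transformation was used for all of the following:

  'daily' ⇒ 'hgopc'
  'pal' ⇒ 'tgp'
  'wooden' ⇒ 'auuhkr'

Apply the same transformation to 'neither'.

rkoxlkv

The shift depends on letter class: consonant d→h is +4, but vowel a→g is +6. The rule splits by letter class: vowels +6, consonants +4.
For neither: n(cons)+4=r, e(vowel)+6=k, i(vowel)+6=o, t(cons)+4=x, h(cons)+4=l, e(vowel)+6=k, r(cons)+4=v.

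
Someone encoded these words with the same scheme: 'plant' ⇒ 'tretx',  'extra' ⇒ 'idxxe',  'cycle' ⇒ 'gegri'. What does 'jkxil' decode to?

Shifts by position in plant: pos 0: p→t (+4), pos 1: l→r (+6), pos 2: a→e (+4), pos 3: n→t (+6) — repeating every 2. The shifts repeat in a cycle of length 2: positions 0,1,… shift by +4, +6, then the pattern repeats.
Decoding jkxil: j−4=f, k−6=e, x−4=t, i−6=c, l−4=h.

fetch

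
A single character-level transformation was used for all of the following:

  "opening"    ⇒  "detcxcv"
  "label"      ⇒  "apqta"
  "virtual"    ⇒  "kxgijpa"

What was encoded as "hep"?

spa

Every letter moves 15 places later in the alphabet, wrapping around z→a.
Undoing it on hep: h−15=s, e−15=p, p−15=a.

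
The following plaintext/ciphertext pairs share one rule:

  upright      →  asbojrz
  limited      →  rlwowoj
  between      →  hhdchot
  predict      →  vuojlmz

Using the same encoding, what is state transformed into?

Shifts by position in upright: pos 0: u→a (+6), pos 1: p→s (+3), pos 2: r→b (+10), pos 3: i→o (+6), pos 4: g→j (+3), pos 5: h→r (+10) — repeating every 3. A repeating key of period 3 is used — shifts +6, +3, +10 over and over.
For state: s+6=y, t+3=w, a+10=k, t+6=z, e+3=h.

ywkzh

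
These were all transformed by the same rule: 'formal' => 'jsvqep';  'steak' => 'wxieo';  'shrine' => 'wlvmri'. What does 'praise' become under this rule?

Compare letters: f→j is +4, o→s is +4, r→v is +4 — a constant shift. It's a constant shift of +4 (ROT4).
For praise: p+4=t, r+4=v, a+4=e, i+4=m, s+4=w, e+4=i.

tvemwi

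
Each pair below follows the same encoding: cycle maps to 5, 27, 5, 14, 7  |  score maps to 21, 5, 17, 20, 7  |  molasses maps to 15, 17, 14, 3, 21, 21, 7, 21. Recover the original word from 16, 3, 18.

c is letter #3 and maps to 5: an offset of 2. The number is (letter's place in the alphabet, a=1) + 2.
Reversing it on 16, 3, 18: 16→(16−2)÷1=14=n, 3→(3−2)÷1=1=a, 18→(18−2)÷1=16=p.

nap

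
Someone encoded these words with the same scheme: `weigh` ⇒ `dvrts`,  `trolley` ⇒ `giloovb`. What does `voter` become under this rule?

elgvi

Each pair mirrors across the alphabet (w↔d, e↔v, i↔r): positions sum to 25. This is the alphabet-reversal cipher (Atbash): a becomes z, b becomes y, etc.
Applying it to voter: v↔e, o↔l, t↔g, e↔v, r↔i.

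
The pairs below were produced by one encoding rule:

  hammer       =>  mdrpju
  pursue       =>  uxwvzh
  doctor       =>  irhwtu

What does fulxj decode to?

argue

It's a Vigenère-style cipher with numeric key [5,3]: position i shifts by key[i mod 2].
Decoding fulxj: f−5=a, u−3=r, l−5=g, x−3=u, j−5=e.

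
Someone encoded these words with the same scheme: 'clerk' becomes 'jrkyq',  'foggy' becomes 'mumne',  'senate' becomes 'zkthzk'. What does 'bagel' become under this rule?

igmlr

Shifts by position in clerk: pos 0: c→j (+7), pos 1: l→r (+6), pos 2: e→k (+6), pos 3: r→y (+7), pos 4: k→q (+6) — repeating every 3. It's a Vigenère-style cipher with numeric key [7,6,6]: position i shifts by key[i mod 3].
Applying it to bagel: b+7=i, a+6=g, g+6=m, e+7=l, l+6=r.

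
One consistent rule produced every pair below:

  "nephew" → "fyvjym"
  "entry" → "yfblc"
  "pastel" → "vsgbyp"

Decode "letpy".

n(13)→f(5) and e(4)→y(24) fit y≡21x+18 (mod 26); the inverse of 21 mod 26 is 5. This is an affine cipher: with a=0,…,z=25, each position x becomes (21x+18) mod 26.
Decoding letpy: l(11)→5·(11−18)≡17=r; e(4)→5·(4−18)≡8=i; t(19)→5·(19−18)≡5=f; p(15)→5·(15−18)≡11=l; y(24)→5·(24−18)≡4=e (all mod 26).

rifle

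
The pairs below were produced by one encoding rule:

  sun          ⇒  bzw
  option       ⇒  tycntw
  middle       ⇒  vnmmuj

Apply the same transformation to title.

cncuj

The shift depends on letter class: consonant s→b is +9, but vowel u→z is +5. Vowels shift forward by 5 and consonants shift forward by 9.
For title: t(cons)+9=c, i(vowel)+5=n, t(cons)+9=c, l(cons)+9=u, e(vowel)+5=j.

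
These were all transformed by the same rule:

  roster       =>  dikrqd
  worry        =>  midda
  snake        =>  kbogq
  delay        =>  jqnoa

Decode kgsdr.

This is an affine cipher: with a=0,…,z=25, each position x becomes (7x+14) mod 26.
Decoding kgsdr: k(10)→15·(10−14)≡18=s; g(6)→15·(6−14)≡10=k; s(18)→15·(18−14)≡8=i; d(3)→15·(3−14)≡17=r; r(17)→15·(17−14)≡19=t (all mod 26).

skirt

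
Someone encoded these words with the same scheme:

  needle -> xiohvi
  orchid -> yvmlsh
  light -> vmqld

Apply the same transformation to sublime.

Shifts by position in needle: pos 0: n→x (+10), pos 1: e→i (+4), pos 2: e→o (+10), pos 3: d→h (+4) — repeating every 2. It's a Vigenère-style cipher with numeric key [10,4]: position i shifts by key[i mod 2].
On sublime: s+10=c, u+4=y, b+10=l, l+4=p, i+10=s, m+4=q, e+10=o.

cylpsqo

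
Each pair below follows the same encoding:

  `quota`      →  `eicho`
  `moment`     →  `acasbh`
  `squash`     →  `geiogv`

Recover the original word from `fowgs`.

raise

Compare letters: q→e is +14, u→i is +14, o→c is +14 — a constant shift. This is a Caesar cipher with shift 14.
Undoing it on fowgs: f−14=r, o−14=a, w−14=i, g−14=s, s−14=e.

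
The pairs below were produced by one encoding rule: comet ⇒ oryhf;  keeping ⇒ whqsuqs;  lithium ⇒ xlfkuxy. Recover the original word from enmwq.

skate

The shifts repeat in a cycle of length 2: positions 0,1,… shift by +12, +3, then the pattern repeats.
Undoing it on enmwq: e−12=s, n−3=k, m−12=a, w−3=t, q−12=e.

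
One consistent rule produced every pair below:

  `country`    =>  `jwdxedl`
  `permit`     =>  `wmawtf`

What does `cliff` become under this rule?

The shift increases by 1 at each position, starting from +7: 7, 8, 9, ….
Applying it to cliff: c+7=j, l+8=t, i+9=r, f+10=p, f+11=q.

jtrpq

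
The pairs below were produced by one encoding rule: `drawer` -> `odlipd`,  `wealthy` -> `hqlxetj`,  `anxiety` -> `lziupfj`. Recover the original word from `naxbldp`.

compare

Shifts by position in drawer: pos 0: d→o (+11), pos 1: r→d (+12), pos 2: a→l (+11), pos 3: w→i (+12) — repeating every 2. A repeating key of period 2 is used — shifts +11, +12 over and over.
Reversing it on naxbldp: n−11=c, a−12=o, x−11=m, b−12=p, l−11=a, d−12=r, p−11=e.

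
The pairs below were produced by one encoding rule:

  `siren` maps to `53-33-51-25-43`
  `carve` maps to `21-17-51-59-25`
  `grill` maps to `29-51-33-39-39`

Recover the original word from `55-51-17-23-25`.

The formula is n = 2×(alphabet index, a=1) + 15.
Undoing it on 55-51-17-23-25: 55→(55−15)÷2=20=t, 51→(51−15)÷2=18=r, 17→(17−15)÷2=1=a, 23→(23−15)÷2=4=d, 25→(25−15)÷2=5=e.

trade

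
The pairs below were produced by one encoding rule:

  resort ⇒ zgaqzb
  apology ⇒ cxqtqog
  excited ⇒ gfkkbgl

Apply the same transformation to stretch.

abzgbkp

The shift depends on letter class: consonant r→z is +8, but vowel e→g is +2. Vowels shift forward by 2 and consonants shift forward by 8.
On stretch: s(cons)+8=a, t(cons)+8=b, r(cons)+8=z, e(vowel)+2=g, t(cons)+8=b, c(cons)+8=k, h(cons)+8=p.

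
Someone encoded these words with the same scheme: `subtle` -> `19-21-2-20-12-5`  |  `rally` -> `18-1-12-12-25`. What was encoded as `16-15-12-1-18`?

polar

s is letter #19 and maps to 19: an offset of 0. Each letter is replaced by its alphabet position (a=1, b=2, …, z=26).
Undoing it on 16-15-12-1-18: 16=p, 15=o, 12=l, 1=a, 18=r.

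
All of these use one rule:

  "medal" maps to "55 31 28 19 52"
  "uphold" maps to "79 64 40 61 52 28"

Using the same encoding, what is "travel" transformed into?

76 70 19 82 31 52

Each letter becomes 3×(its alphabet position, a=1..z=26) + 16.
Applying it to travel: t=20→76, r=18→70, a=1→19, v=22→82, e=5→31, l=12→52.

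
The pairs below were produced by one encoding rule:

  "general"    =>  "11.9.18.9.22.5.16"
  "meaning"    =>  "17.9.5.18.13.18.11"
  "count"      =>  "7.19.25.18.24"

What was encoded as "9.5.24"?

g is letter #7 and maps to 11: an offset of 4. Letters become their 1-based position plus 4 (so a→5, b→6, …).
Decoding 9.5.24: 9→(9−4)÷1=5=e, 5→(5−4)÷1=1=a, 24→(24−4)÷1=20=t.

eat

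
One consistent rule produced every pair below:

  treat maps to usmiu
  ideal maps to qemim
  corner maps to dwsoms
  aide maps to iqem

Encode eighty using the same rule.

Vowels shift forward by 8 and consonants shift forward by 1.
For eighty: e(vowel)+8=m, i(vowel)+8=q, g(cons)+1=h, h(cons)+1=i, t(cons)+1=u, y(cons)+1=z.

mqhiuz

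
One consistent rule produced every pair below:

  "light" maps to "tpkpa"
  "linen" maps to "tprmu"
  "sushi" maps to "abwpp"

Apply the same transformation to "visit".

A repeating key of period 3 is used — shifts +8, +7, +4 over and over.
For visit: v+8=d, i+7=p, s+4=w, i+8=q, t+7=a.

dpwqa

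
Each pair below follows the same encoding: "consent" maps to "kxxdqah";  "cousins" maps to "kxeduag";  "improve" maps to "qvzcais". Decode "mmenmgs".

Each letter shifts forward by (position + 8), i.e. 8, 9, 10, … — the shift grows by one for each successive letter.
Undoing it on mmenmgs: m−8=e, m−9=d, e−10=u, n−11=c, m−12=a, g−13=t, s−14=e.

educate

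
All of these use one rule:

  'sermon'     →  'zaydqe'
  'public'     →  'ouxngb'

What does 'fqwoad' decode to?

rocket

The output letters match the input read backwards, each shifted +12: sermon reversed is nomres. Two steps: reverse the string, then apply a Caesar shift of +12.
Reversing it on fqwoad: shift back: f−12=t, q−12=e, w−12=k, o−12=c, a−12=o, d−12=r → tekcor; then reverse → rocket.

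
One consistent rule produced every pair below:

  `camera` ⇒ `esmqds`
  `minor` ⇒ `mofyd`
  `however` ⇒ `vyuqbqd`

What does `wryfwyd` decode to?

sponsor

c(2)→e(4) and a(0)→s(18) fit y≡19x+18 (mod 26); the inverse of 19 mod 26 is 11. Treating letters as 0–25, the rule is x ↦ 19x + 18 (mod 26).
Reversing it on wryfwyd: w(22)→11·(22−18)≡18=s; r(17)→11·(17−18)≡15=p; y(24)→11·(24−18)≡14=o; f(5)→11·(5−18)≡13=n; w(22)→11·(22−18)≡18=s; y(24)→11·(24−18)≡14=o; d(3)→11·(3−18)≡17=r (all mod 26).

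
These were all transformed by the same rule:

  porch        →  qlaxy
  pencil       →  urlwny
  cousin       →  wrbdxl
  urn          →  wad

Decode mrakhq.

The output letters match the input read backwards, each shifted +9: porch reversed is hcrop. The word is reversed, then every letter is shifted forward by 9.
Undoing it on mrakhq: shift back: m−9=d, r−9=i, a−9=r, k−9=b, h−9=y, q−9=h → dirbyh; then reverse → hybrid.

hybrid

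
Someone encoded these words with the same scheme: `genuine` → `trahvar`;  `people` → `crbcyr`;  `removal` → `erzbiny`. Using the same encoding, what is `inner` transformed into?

vaare

Compare letters: g→t is +13, e→r is +13, n→a is +13 — a constant shift. It's a constant shift of +13 (ROT13).
Applying it to inner: i+13=v, n+13=a, n+13=a, e+13=r, r+13=e.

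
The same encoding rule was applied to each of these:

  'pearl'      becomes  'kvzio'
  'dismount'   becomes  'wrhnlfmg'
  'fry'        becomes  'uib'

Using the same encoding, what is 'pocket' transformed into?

klxpvg

Each pair mirrors across the alphabet (p↔k, e↔v, a↔z): positions sum to 25. Each letter is replaced by its mirror in the alphabet: a↔z, b↔y, c↔x, and so on (the Atbash cipher).
Applying it to pocket: p↔k, o↔l, c↔x, k↔p, e↔v, t↔g.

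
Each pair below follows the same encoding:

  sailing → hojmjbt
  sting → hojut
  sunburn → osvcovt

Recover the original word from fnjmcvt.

Read the word backwards and shift each letter +1.
Decoding fnjmcvt: shift back: f−1=e, n−1=m, j−1=i, m−1=l, c−1=b, v−1=u, t−1=s → emilbus; then reverse → sublime.

sublime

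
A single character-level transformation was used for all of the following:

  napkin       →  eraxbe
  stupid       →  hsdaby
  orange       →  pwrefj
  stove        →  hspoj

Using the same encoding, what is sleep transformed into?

hijja

Each letter's alphabet position (a=0..z=25) is mapped through 11·x+17 mod 26 — an affine cipher.
On sleep: s(18)→11·18+17≡7=h; l(11)→11·11+17≡8=i; e(4)→11·4+17≡9=j; e(4)→11·4+17≡9=j; p(15)→11·15+17≡0=a (all mod 26).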